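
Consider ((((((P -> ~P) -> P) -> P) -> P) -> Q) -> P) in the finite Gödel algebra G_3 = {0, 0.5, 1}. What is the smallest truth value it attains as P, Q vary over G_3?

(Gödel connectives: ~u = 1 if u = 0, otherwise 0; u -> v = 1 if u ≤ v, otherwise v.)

The minimum is attained at P = 0, Q = 0:
  ~P: Gödel ¬ of 0 = 1 (operand is 0)
  (P -> ~P): 0 ≤ 1, so result = 1
  ((P -> ~P) -> P): 1 > 0, so result = 0
  (((P -> ~P) -> P) -> P): 0 ≤ 0, so result = 1
  ((((P -> ~P) -> P) -> P) -> P): 1 > 0, so result = 0
  (((((P -> ~P) -> P) -> P) -> P) -> Q): 0 ≤ 0, so result = 1
  ((((((P -> ~P) -> P) -> P) -> P) -> Q) -> P): 1 > 0, so result = 0
Checking all 9 assignments confirms none give a value below 0.00.

0.00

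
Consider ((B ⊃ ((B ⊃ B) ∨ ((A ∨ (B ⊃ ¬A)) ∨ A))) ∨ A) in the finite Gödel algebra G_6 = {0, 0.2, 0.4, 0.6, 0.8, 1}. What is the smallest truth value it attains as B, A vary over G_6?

Every assignment gives 1. For instance at B = 0, A = 0:
  (B ⊃ B): 0 ≤ 0, so result = 1
  ¬A: Gödel ¬ of 0 = 1 (operand is 0)
  (B ⊃ ¬A): 0 ≤ 1, so result = 1
  (A ∨ (B ⊃ ¬A)) = max(0, 1) = 1
  ((A ∨ (B ⊃ ¬A)) ∨ A) = max(1, 0) = 1
  ((B ⊃ B) ∨ ((A ∨ (B ⊃ ¬A)) ∨ A)) = max(1, 1) = 1
  (B ⊃ ((B ⊃ B) ∨ ((A ∨ (B ⊃ ¬A)) ∨ A))): 0 ≤ 1, so result = 1
  ((B ⊃ ((B ⊃ B) ∨ ((A ∨ (B ⊃ ¬A)) ∨ A))) ∨ A) = max(1, 0) = 1
All 36 assignments give value 1 — the formula is a G_6-tautology.

1.00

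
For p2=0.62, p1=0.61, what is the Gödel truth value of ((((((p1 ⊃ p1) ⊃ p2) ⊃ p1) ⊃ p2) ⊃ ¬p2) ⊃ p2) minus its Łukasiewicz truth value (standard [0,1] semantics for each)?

Gödel evaluation:
  (p1 ⊃ p1): 0.61 ≤ 0.61, so result = 1
  ((p1 ⊃ p1) ⊃ p2): 1 > 0.62, so result = 0.62
  (((p1 ⊃ p1) ⊃ p2) ⊃ p1): 0.62 > 0.61, so result = 0.61
  ((((p1 ⊃ p1) ⊃ p2) ⊃ p1) ⊃ p2): 0.61 ≤ 0.62, so result = 1
  ¬p2: Gödel ¬ of 0.62 = 0 (operand ≠ 0)
  (((((p1 ⊃ p1) ⊃ p2) ⊃ p1) ⊃ p2) ⊃ ¬p2): 1 > 0, so result = 0
  ((((((p1 ⊃ p1) ⊃ p2) ⊃ p1) ⊃ p2) ⊃ ¬p2) ⊃ p2): 0 ≤ 0.62, so result = 1
  Gödel value = 1
Łukasiewicz evaluation:
  (p1 ⊃ p1): min(1, 1 − 0.61 + 0.61) = 1
  ((p1 ⊃ p1) ⊃ p2): min(1, 1 − 1 + 0.62) = 0.62
  (((p1 ⊃ p1) ⊃ p2) ⊃ p1): min(1, 1 − 0.62 + 0.61) = 0.99
  ((((p1 ⊃ p1) ⊃ p2) ⊃ p1) ⊃ p2): min(1, 1 − 0.99 + 0.62) = 0.63
  ¬p2: Łukasiewicz ¬ gives 1 − 0.62 = 0.38
  (((((p1 ⊃ p1) ⊃ p2) ⊃ p1) ⊃ p2) ⊃ ¬p2): min(1, 1 − 0.63 + 0.38) = 0.75
  ((((((p1 ⊃ p1) ⊃ p2) ⊃ p1) ⊃ p2) ⊃ ¬p2) ⊃ p2): min(1, 1 − 0.75 + 0.62) = 0.87
  Łukasiewicz value = 0.87
Difference: 1 − 0.87 = 0.13

0.13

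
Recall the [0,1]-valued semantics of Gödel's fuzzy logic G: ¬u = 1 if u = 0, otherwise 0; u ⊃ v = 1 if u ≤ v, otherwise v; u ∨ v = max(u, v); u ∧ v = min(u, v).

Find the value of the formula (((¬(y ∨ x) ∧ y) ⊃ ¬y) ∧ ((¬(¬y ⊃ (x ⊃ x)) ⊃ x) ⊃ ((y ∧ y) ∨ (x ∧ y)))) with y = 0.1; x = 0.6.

0.10

(y ∨ x) = max(0.1, 0.6) = 0.6
¬(y ∨ x): Gödel ¬ of 0.6 = 0 (operand ≠ 0)
(¬(y ∨ x) ∧ y) = min(0, 0.1) = 0
¬y: Gödel ¬ of 0.1 = 0 (operand ≠ 0)
((¬(y ∨ x) ∧ y) ⊃ ¬y): 0 ≤ 0, so result = 1
¬y: Gödel ¬ of 0.1 = 0 (operand ≠ 0)
(x ⊃ x): 0.6 ≤ 0.6, so result = 1
(¬y ⊃ (x ⊃ x)): 0 ≤ 1, so result = 1
¬(¬y ⊃ (x ⊃ x)): Gödel ¬ of 1 = 0 (operand ≠ 0)
(¬(¬y ⊃ (x ⊃ x)) ⊃ x): 0 ≤ 0.6, so result = 1
(y ∧ y) = min(0.1, 0.1) = 0.1
(x ∧ y) = min(0.6, 0.1) = 0.1
((y ∧ y) ∨ (x ∧ y)) = max(0.1, 0.1) = 0.1
((¬(¬y ⊃ (x ⊃ x)) ⊃ x) ⊃ ((y ∧ y) ∨ (x ∧ y))): 1 > 0.1, so result = 0.1
(((¬(y ∨ x) ∧ y) ⊃ ¬y) ∧ ((¬(¬y ⊃ (x ⊃ x)) ⊃ x) ⊃ ((y ∧ y) ∨ (x ∧ y)))) = min(1, 0.1) = 0.1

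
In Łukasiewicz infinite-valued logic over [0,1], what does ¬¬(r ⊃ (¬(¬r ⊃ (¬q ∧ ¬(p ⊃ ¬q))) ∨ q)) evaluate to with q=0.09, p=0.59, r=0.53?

¬r: Łukasiewicz ¬ gives 1 − 0.53 = 0.47
¬q: Łukasiewicz ¬ gives 1 − 0.09 = 0.91
¬q: Łukasiewicz ¬ gives 1 − 0.09 = 0.91
(p ⊃ ¬q): min(1, 1 − 0.59 + 0.91) = 1
¬(p ⊃ ¬q): Łukasiewicz ¬ gives 1 − 1 = 0
(¬q ∧ ¬(p ⊃ ¬q)) = min(0.91, 0) = 0
(¬r ⊃ (¬q ∧ ¬(p ⊃ ¬q))): min(1, 1 − 0.47 + 0) = 0.53
¬(¬r ⊃ (¬q ∧ ¬(p ⊃ ¬q))): Łukasiewicz ¬ gives 1 − 0.53 = 0.47
(¬(¬r ⊃ (¬q ∧ ¬(p ⊃ ¬q))) ∨ q) = max(0.47, 0.09) = 0.47
(r ⊃ (¬(¬r ⊃ (¬q ∧ ¬(p ⊃ ¬q))) ∨ q)): min(1, 1 − 0.53 + 0.47) = 0.94
¬(r ⊃ (¬(¬r ⊃ (¬q ∧ ¬(p ⊃ ¬q))) ∨ q)): Łukasiewicz ¬ gives 1 − 0.94 = 0.06
¬¬(r ⊃ (¬(¬r ⊃ (¬q ∧ ¬(p ⊃ ¬q))) ∨ q)): Łukasiewicz ¬ gives 1 − 0.06 = 0.94

0.94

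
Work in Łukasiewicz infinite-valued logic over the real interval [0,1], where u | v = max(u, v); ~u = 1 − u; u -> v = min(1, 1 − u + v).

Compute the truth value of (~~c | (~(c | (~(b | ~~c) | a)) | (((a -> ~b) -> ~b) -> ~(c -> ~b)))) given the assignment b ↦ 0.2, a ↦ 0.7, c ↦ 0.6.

~c: Łukasiewicz ¬ gives 1 − 0.6 = 0.4
~~c: Łukasiewicz ¬ gives 1 − 0.4 = 0.6
~c: Łukasiewicz ¬ gives 1 − 0.6 = 0.4
~~c: Łukasiewicz ¬ gives 1 − 0.4 = 0.6
(b | ~~c) = max(0.2, 0.6) = 0.6
~(b | ~~c): Łukasiewicz ¬ gives 1 − 0.6 = 0.4
(~(b | ~~c) | a) = max(0.4, 0.7) = 0.7
(c | (~(b | ~~c) | a)) = max(0.6, 0.7) = 0.7
~(c | (~(b | ~~c) | a)): Łukasiewicz ¬ gives 1 − 0.7 = 0.3
~b: Łukasiewicz ¬ gives 1 − 0.2 = 0.8
(a -> ~b): min(1, 1 − 0.7 + 0.8) = 1
~b: Łukasiewicz ¬ gives 1 − 0.2 = 0.8
((a -> ~b) -> ~b): min(1, 1 − 1 + 0.8) = 0.8
~b: Łukasiewicz ¬ gives 1 − 0.2 = 0.8
(c -> ~b): min(1, 1 − 0.6 + 0.8) = 1
~(c -> ~b): Łukasiewicz ¬ gives 1 − 1 = 0
(((a -> ~b) -> ~b) -> ~(c -> ~b)): min(1, 1 − 0.8 + 0) = 0.2
(~(c | (~(b | ~~c) | a)) | (((a -> ~b) -> ~b) -> ~(c -> ~b))) = max(0.3, 0.2) = 0.3
(~~c | (~(c | (~(b | ~~c) | a)) | (((a -> ~b) -> ~b) -> ~(c -> ~b)))) = max(0.6, 0.3) = 0.6

0.60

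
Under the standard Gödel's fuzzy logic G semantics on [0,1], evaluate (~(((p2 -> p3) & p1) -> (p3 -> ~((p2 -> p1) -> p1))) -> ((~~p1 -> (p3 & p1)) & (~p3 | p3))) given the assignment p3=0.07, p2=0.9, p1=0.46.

(p2 -> p3): 0.9 > 0.07, so result = 0.07
((p2 -> p3) & p1) = min(0.07, 0.46) = 0.07
(p2 -> p1): 0.9 > 0.46, so result = 0.46
((p2 -> p1) -> p1): 0.46 ≤ 0.46, so result = 1
~((p2 -> p1) -> p1): Gödel ¬ of 1 = 0 (operand ≠ 0)
(p3 -> ~((p2 -> p1) -> p1)): 0.07 > 0, so result = 0
(((p2 -> p3) & p1) -> (p3 -> ~((p2 -> p1) -> p1))): 0.07 > 0, so result = 0
~(((p2 -> p3) & p1) -> (p3 -> ~((p2 -> p1) -> p1))): Gödel ¬ of 0 = 1 (operand is 0)
~p1: Gödel ¬ of 0.46 = 0 (operand ≠ 0)
~~p1: Gödel ¬ of 0 = 1 (operand is 0)
(p3 & p1) = min(0.07, 0.46) = 0.07
(~~p1 -> (p3 & p1)): 1 > 0.07, so result = 0.07
~p3: Gödel ¬ of 0.07 = 0 (operand ≠ 0)
(~p3 | p3) = max(0, 0.07) = 0.07
((~~p1 -> (p3 & p1)) & (~p3 | p3)) = min(0.07, 0.07) = 0.07
(~(((p2 -> p3) & p1) -> (p3 -> ~((p2 -> p1) -> p1))) -> ((~~p1 -> (p3 & p1)) & (~p3 | p3))): 1 > 0.07, so result = 0.07

0.07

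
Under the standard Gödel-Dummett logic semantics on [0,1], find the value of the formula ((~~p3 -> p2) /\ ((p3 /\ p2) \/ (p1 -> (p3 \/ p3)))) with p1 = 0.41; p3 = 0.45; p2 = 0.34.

0.34

~p3: Gödel ¬ of 0.45 = 0 (operand ≠ 0)
~~p3: Gödel ¬ of 0 = 1 (operand is 0)
(~~p3 -> p2): 1 > 0.34, so result = 0.34
(p3 /\ p2) = min(0.45, 0.34) = 0.34
(p3 \/ p3) = max(0.45, 0.45) = 0.45
(p1 -> (p3 \/ p3)): 0.41 ≤ 0.45, so result = 1
((p3 /\ p2) \/ (p1 -> (p3 \/ p3))) = max(0.34, 1) = 1
((~~p3 -> p2) /\ ((p3 /\ p2) \/ (p1 -> (p3 \/ p3)))) = min(0.34, 1) = 0.34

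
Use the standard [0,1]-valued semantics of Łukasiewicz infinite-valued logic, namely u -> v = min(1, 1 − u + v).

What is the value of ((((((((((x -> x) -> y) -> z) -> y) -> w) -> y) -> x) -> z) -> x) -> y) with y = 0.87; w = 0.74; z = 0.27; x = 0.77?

0.87

(x -> x): min(1, 1 − 0.77 + 0.77) = 1
((x -> x) -> y): min(1, 1 − 1 + 0.87) = 0.87
(((x -> x) -> y) -> z): min(1, 1 − 0.87 + 0.27) = 0.4
((((x -> x) -> y) -> z) -> y): min(1, 1 − 0.4 + 0.87) = 1
(((((x -> x) -> y) -> z) -> y) -> w): min(1, 1 − 1 + 0.74) = 0.74
((((((x -> x) -> y) -> z) -> y) -> w) -> y): min(1, 1 − 0.74 + 0.87) = 1
(((((((x -> x) -> y) -> z) -> y) -> w) -> y) -> x): min(1, 1 − 1 + 0.77) = 0.77
((((((((x -> x) -> y) -> z) -> y) -> w) -> y) -> x) -> z): min(1, 1 − 0.77 + 0.27) = 0.5
(((((((((x -> x) -> y) -> z) -> y) -> w) -> y) -> x) -> z) -> x): min(1, 1 − 0.5 + 0.77) = 1
((((((((((x -> x) -> y) -> z) -> y) -> w) -> y) -> x) -> z) -> x) -> y): min(1, 1 − 1 + 0.87) = 0.87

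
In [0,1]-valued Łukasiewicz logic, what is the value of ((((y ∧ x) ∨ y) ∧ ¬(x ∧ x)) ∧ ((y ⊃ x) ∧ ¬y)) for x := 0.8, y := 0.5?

0.20

(y ∧ x) = min(0.5, 0.8) = 0.5
((y ∧ x) ∨ y) = max(0.5, 0.5) = 0.5
(x ∧ x) = min(0.8, 0.8) = 0.8
¬(x ∧ x): Łukasiewicz ¬ gives 1 − 0.8 = 0.2
(((y ∧ x) ∨ y) ∧ ¬(x ∧ x)) = min(0.5, 0.2) = 0.2
(y ⊃ x): min(1, 1 − 0.5 + 0.8) = 1
¬y: Łukasiewicz ¬ gives 1 − 0.5 = 0.5
((y ⊃ x) ∧ ¬y) = min(1, 0.5) = 0.5
((((y ∧ x) ∨ y) ∧ ¬(x ∧ x)) ∧ ((y ⊃ x) ∧ ¬y)) = min(0.2, 0.5) = 0.2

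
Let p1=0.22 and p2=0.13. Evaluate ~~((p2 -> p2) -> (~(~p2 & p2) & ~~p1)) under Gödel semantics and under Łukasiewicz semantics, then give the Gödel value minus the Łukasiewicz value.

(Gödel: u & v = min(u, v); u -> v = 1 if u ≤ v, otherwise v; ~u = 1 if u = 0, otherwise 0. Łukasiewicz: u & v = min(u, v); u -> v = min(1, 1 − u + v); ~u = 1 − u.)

0.78

Gödel evaluation:
  (p2 -> p2): 0.13 ≤ 0.13, so result = 1
  ~p2: Gödel ¬ of 0.13 = 0 (operand ≠ 0)
  (~p2 & p2) = min(0, 0.13) = 0
  ~(~p2 & p2): Gödel ¬ of 0 = 1 (operand is 0)
  ~p1: Gödel ¬ of 0.22 = 0 (operand ≠ 0)
  ~~p1: Gödel ¬ of 0 = 1 (operand is 0)
  (~(~p2 & p2) & ~~p1) = min(1, 1) = 1
  ((p2 -> p2) -> (~(~p2 & p2) & ~~p1)): 1 ≤ 1, so result = 1
  ~((p2 -> p2) -> (~(~p2 & p2) & ~~p1)): Gödel ¬ of 1 = 0 (operand ≠ 0)
  ~~((p2 -> p2) -> (~(~p2 & p2) & ~~p1)): Gödel ¬ of 0 = 1 (operand is 0)
  Gödel value = 1
Łukasiewicz evaluation:
  (p2 -> p2): min(1, 1 − 0.13 + 0.13) = 1
  ~p2: Łukasiewicz ¬ gives 1 − 0.13 = 0.87
  (~p2 & p2) = min(0.87, 0.13) = 0.13
  ~(~p2 & p2): Łukasiewicz ¬ gives 1 − 0.13 = 0.87
  ~p1: Łukasiewicz ¬ gives 1 − 0.22 = 0.78
  ~~p1: Łukasiewicz ¬ gives 1 − 0.78 = 0.22
  (~(~p2 & p2) & ~~p1) = min(0.87, 0.22) = 0.22
  ((p2 -> p2) -> (~(~p2 & p2) & ~~p1)): min(1, 1 − 1 + 0.22) = 0.22
  ~((p2 -> p2) -> (~(~p2 & p2) & ~~p1)): Łukasiewicz ¬ gives 1 − 0.22 = 0.78
  ~~((p2 -> p2) -> (~(~p2 & p2) & ~~p1)): Łukasiewicz ¬ gives 1 − 0.78 = 0.22
  Łukasiewicz value = 0.22
Difference: 1 − 0.22 = 0.78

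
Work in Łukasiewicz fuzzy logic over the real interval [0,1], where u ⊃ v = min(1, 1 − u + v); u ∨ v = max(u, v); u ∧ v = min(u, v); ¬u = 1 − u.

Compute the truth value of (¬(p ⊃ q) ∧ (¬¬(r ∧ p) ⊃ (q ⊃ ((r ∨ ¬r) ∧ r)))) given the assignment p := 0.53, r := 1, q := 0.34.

(p ⊃ q): min(1, 1 − 0.53 + 0.34) = 0.81
¬(p ⊃ q): Łukasiewicz ¬ gives 1 − 0.81 = 0.19
(r ∧ p) = min(1, 0.53) = 0.53
¬(r ∧ p): Łukasiewicz ¬ gives 1 − 0.53 = 0.47
¬¬(r ∧ p): Łukasiewicz ¬ gives 1 − 0.47 = 0.53
¬r: Łukasiewicz ¬ gives 1 − 1 = 0
(r ∨ ¬r) = max(1, 0) = 1
((r ∨ ¬r) ∧ r) = min(1, 1) = 1
(q ⊃ ((r ∨ ¬r) ∧ r)): min(1, 1 − 0.34 + 1) = 1
(¬¬(r ∧ p) ⊃ (q ⊃ ((r ∨ ¬r) ∧ r))): min(1, 1 − 0.53 + 1) = 1
(¬(p ⊃ q) ∧ (¬¬(r ∧ p) ⊃ (q ⊃ ((r ∨ ¬r) ∧ r)))) = min(0.19, 1) = 0.19

0.19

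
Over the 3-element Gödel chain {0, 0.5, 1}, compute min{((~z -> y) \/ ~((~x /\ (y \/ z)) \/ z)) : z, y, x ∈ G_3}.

The minimum is attained at z = 0, y = 0.5, x = 0:
  ~z: Gödel ¬ of 0 = 1 (operand is 0)
  (~z -> y): 1 > 0.5, so result = 0.5
  ~x: Gödel ¬ of 0 = 1 (operand is 0)
  (y \/ z) = max(0.5, 0) = 0.5
  (~x /\ (y \/ z)) = min(1, 0.5) = 0.5
  ((~x /\ (y \/ z)) \/ z) = max(0.5, 0) = 0.5
  ~((~x /\ (y \/ z)) \/ z): Gödel ¬ of 0.5 = 0 (operand ≠ 0)
  ((~z -> y) \/ ~((~x /\ (y \/ z)) \/ z)) = max(0.5, 0) = 0.5
Checking all 27 assignments confirms none give a value below 0.50.

0.50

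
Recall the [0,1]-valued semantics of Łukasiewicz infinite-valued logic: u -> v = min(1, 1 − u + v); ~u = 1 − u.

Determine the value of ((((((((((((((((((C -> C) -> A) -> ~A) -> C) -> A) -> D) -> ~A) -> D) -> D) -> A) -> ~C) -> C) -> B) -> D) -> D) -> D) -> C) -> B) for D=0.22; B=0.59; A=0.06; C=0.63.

0.59

(C -> C): min(1, 1 − 0.63 + 0.63) = 1
((C -> C) -> A): min(1, 1 − 1 + 0.06) = 0.06
~A: Łukasiewicz ¬ gives 1 − 0.06 = 0.94
(((C -> C) -> A) -> ~A): min(1, 1 − 0.06 + 0.94) = 1
((((C -> C) -> A) -> ~A) -> C): min(1, 1 − 1 + 0.63) = 0.63
(((((C -> C) -> A) -> ~A) -> C) -> A): min(1, 1 − 0.63 + 0.06) = 0.43
((((((C -> C) -> A) -> ~A) -> C) -> A) -> D): min(1, 1 − 0.43 + 0.22) = 0.79
~A: Łukasiewicz ¬ gives 1 − 0.06 = 0.94
(((((((C -> C) -> A) -> ~A) -> C) -> A) -> D) -> ~A): min(1, 1 − 0.79 + 0.94) = 1
((((((((C -> C) -> A) -> ~A) -> C) -> A) -> D) -> ~A) -> D): min(1, 1 − 1 + 0.22) = 0.22
(((((((((C -> C) -> A) -> ~A) -> C) -> A) -> D) -> ~A) -> D) -> D): min(1, 1 − 0.22 + 0.22) = 1
((((((((((C -> C) -> A) -> ~A) -> C) -> A) -> D) -> ~A) -> D) -> D) -> A): min(1, 1 − 1 + 0.06) = 0.06
~C: Łukasiewicz ¬ gives 1 − 0.63 = 0.37
(((((((((((C -> C) -> A) -> ~A) -> C) -> A) -> D) -> ~A) -> D) -> D) -> A) -> ~C): min(1, 1 − 0.06 + 0.37) = 1
((((((((((((C -> C) -> A) -> ~A) -> C) -> A) -> D) -> ~A) -> D) -> D) -> A) -> ~C) -> C): min(1, 1 − 1 + 0.63) = 0.63
(((((((((((((C -> C) -> A) -> ~A) -> C) -> A) -> D) -> ~A) -> D) -> D) -> A) -> ~C) -> C) -> B): min(1, 1 − 0.63 + 0.59) = 0.96
((((((((((((((C -> C) -> A) -> ~A) -> C) -> A) -> D) -> ~A) -> D) -> D) -> A) -> ~C) -> C) -> B) -> D): min(1, 1 − 0.96 + 0.22) = 0.26
(((((((((((((((C -> C) -> A) -> ~A) -> C) -> A) -> D) -> ~A) -> D) -> D) -> A) -> ~C) -> C) -> B) -> D) -> D): min(1, 1 − 0.26 + 0.22) = 0.96
((((((((((((((((C -> C) -> A) -> ~A) -> C) -> A) -> D) -> ~A) -> D) -> D) -> A) -> ~C) -> C) -> B) -> D) -> D) -> D): min(1, 1 − 0.96 + 0.22) = 0.26
(((((((((((((((((C -> C) -> A) -> ~A) -> C) -> A) -> D) -> ~A) -> D) -> D) -> A) -> ~C) -> C) -> B) -> D) -> D) -> D) -> C): min(1, 1 − 0.26 + 0.63) = 1
((((((((((((((((((C -> C) -> A) -> ~A) -> C) -> A) -> D) -> ~A) -> D) -> D) -> A) -> ~C) -> C) -> B) -> D) -> D) -> D) -> C) -> B): min(1, 1 − 1 + 0.59) = 0.59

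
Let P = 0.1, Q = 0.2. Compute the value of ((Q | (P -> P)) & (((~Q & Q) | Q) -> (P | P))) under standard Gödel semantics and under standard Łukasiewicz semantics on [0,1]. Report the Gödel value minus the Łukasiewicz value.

-0.80

Gödel evaluation:
  (P -> P): 0.1 ≤ 0.1, so result = 1
  (Q | (P -> P)) = max(0.2, 1) = 1
  ~Q: Gödel ¬ of 0.2 = 0 (operand ≠ 0)
  (~Q & Q) = min(0, 0.2) = 0
  ((~Q & Q) | Q) = max(0, 0.2) = 0.2
  (P | P) = max(0.1, 0.1) = 0.1
  (((~Q & Q) | Q) -> (P | P)): 0.2 > 0.1, so result = 0.1
  ((Q | (P -> P)) & (((~Q & Q) | Q) -> (P | P))) = min(1, 0.1) = 0.1
  Gödel value = 0.1
Łukasiewicz evaluation:
  (P -> P): min(1, 1 − 0.1 + 0.1) = 1
  (Q | (P -> P)) = max(0.2, 1) = 1
  ~Q: Łukasiewicz ¬ gives 1 − 0.2 = 0.8
  (~Q & Q) = min(0.8, 0.2) = 0.2
  ((~Q & Q) | Q) = max(0.2, 0.2) = 0.2
  (P | P) = max(0.1, 0.1) = 0.1
  (((~Q & Q) | Q) -> (P | P)): min(1, 1 − 0.2 + 0.1) = 0.9
  ((Q | (P -> P)) & (((~Q & Q) | Q) -> (P | P))) = min(1, 0.9) = 0.9
  Łukasiewicz value = 0.9
Difference: 0.1 − 0.9 = -0.80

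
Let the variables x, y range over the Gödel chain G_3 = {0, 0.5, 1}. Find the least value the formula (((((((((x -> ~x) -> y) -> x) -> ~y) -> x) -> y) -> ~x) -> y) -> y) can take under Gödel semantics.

The minimum is attained at x = 0.5, y = 0.5:
  ~x: Gödel ¬ of 0.5 = 0 (operand ≠ 0)
  (x -> ~x): 0.5 > 0, so result = 0
  ((x -> ~x) -> y): 0 ≤ 0.5, so result = 1
  (((x -> ~x) -> y) -> x): 1 > 0.5, so result = 0.5
  ~y: Gödel ¬ of 0.5 = 0 (operand ≠ 0)
  ((((x -> ~x) -> y) -> x) -> ~y): 0.5 > 0, so result = 0
  (((((x -> ~x) -> y) -> x) -> ~y) -> x): 0 ≤ 0.5, so result = 1
  ((((((x -> ~x) -> y) -> x) -> ~y) -> x) -> y): 1 > 0.5, so result = 0.5
  ~x: Gödel ¬ of 0.5 = 0 (operand ≠ 0)
  (((((((x -> ~x) -> y) -> x) -> ~y) -> x) -> y) -> ~x): 0.5 > 0, so result = 0
  ((((((((x -> ~x) -> y) -> x) -> ~y) -> x) -> y) -> ~x) -> y): 0 ≤ 0.5, so result = 1
  (((((((((x -> ~x) -> y) -> x) -> ~y) -> x) -> y) -> ~x) -> y) -> y): 1 > 0.5, so result = 0.5
Checking all 9 assignments confirms none give a value below 0.50.

0.50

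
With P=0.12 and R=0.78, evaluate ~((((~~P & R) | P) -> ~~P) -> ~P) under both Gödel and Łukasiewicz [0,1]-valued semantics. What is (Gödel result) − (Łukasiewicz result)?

Gödel evaluation:
  ~P: Gödel ¬ of 0.12 = 0 (operand ≠ 0)
  ~~P: Gödel ¬ of 0 = 1 (operand is 0)
  (~~P & R) = min(1, 0.78) = 0.78
  ((~~P & R) | P) = max(0.78, 0.12) = 0.78
  ~P: Gödel ¬ of 0.12 = 0 (operand ≠ 0)
  ~~P: Gödel ¬ of 0 = 1 (operand is 0)
  (((~~P & R) | P) -> ~~P): 0.78 ≤ 1, so result = 1
  ~P: Gödel ¬ of 0.12 = 0 (operand ≠ 0)
  ((((~~P & R) | P) -> ~~P) -> ~P): 1 > 0, so result = 0
  ~((((~~P & R) | P) -> ~~P) -> ~P): Gödel ¬ of 0 = 1 (operand is 0)
  Gödel value = 1
Łukasiewicz evaluation:
  ~P: Łukasiewicz ¬ gives 1 − 0.12 = 0.88
  ~~P: Łukasiewicz ¬ gives 1 − 0.88 = 0.12
  (~~P & R) = min(0.12, 0.78) = 0.12
  ((~~P & R) | P) = max(0.12, 0.12) = 0.12
  ~P: Łukasiewicz ¬ gives 1 − 0.12 = 0.88
  ~~P: Łukasiewicz ¬ gives 1 − 0.88 = 0.12
  (((~~P & R) | P) -> ~~P): min(1, 1 − 0.12 + 0.12) = 1
  ~P: Łukasiewicz ¬ gives 1 − 0.12 = 0.88
  ((((~~P & R) | P) -> ~~P) -> ~P): min(1, 1 − 1 + 0.88) = 0.88
  ~((((~~P & R) | P) -> ~~P) -> ~P): Łukasiewicz ¬ gives 1 − 0.88 = 0.12
  Łukasiewicz value = 0.12
Difference: 1 − 0.12 = 0.88

0.88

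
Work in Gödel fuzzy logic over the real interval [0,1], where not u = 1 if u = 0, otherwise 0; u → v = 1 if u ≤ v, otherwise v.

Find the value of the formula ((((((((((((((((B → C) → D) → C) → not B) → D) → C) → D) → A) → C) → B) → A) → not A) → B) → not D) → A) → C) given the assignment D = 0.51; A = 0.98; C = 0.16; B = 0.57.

(B → C): 0.57 > 0.16, so result = 0.16
((B → C) → D): 0.16 ≤ 0.51, so result = 1
(((B → C) → D) → C): 1 > 0.16, so result = 0.16
not B: Gödel ¬ of 0.57 = 0 (operand ≠ 0)
((((B → C) → D) → C) → not B): 0.16 > 0, so result = 0
(((((B → C) → D) → C) → not B) → D): 0 ≤ 0.51, so result = 1
((((((B → C) → D) → C) → not B) → D) → C): 1 > 0.16, so result = 0.16
(((((((B → C) → D) → C) → not B) → D) → C) → D): 0.16 ≤ 0.51, so result = 1
((((((((B → C) → D) → C) → not B) → D) → C) → D) → A): 1 > 0.98, so result = 0.98
(((((((((B → C) → D) → C) → not B) → D) → C) → D) → A) → C): 0.98 > 0.16, so result = 0.16
((((((((((B → C) → D) → C) → not B) → D) → C) → D) → A) → C) → B): 0.16 ≤ 0.57, so result = 1
(((((((((((B → C) → D) → C) → not B) → D) → C) → D) → A) → C) → B) → A): 1 > 0.98, so result = 0.98
not A: Gödel ¬ of 0.98 = 0 (operand ≠ 0)
((((((((((((B → C) → D) → C) → not B) → D) → C) → D) → A) → C) → B) → A) → not A): 0.98 > 0, so result = 0
(((((((((((((B → C) → D) → C) → not B) → D) → C) → D) → A) → C) → B) → A) → not A) → B): 0 ≤ 0.57, so result = 1
not D: Gödel ¬ of 0.51 = 0 (operand ≠ 0)
((((((((((((((B → C) → D) → C) → not B) → D) → C) → D) → A) → C) → B) → A) → not A) → B) → not D): 1 > 0, so result = 0
(((((((((((((((B → C) → D) → C) → not B) → D) → C) → D) → A) → C) → B) → A) → not A) → B) → not D) → A): 0 ≤ 0.98, so result = 1
((((((((((((((((B → C) → D) → C) → not B) → D) → C) → D) → A) → C) → B) → A) → not A) → B) → not D) → A) → C): 1 > 0.16, so result = 0.16

0.16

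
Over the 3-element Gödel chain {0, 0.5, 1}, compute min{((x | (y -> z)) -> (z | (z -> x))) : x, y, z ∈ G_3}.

0.50

The minimum is attained at x = 0, y = 0, z = 0.5:
  (y -> z): 0 ≤ 0.5, so result = 1
  (x | (y -> z)) = max(0, 1) = 1
  (z -> x): 0.5 > 0, so result = 0
  (z | (z -> x)) = max(0.5, 0) = 0.5
  ((x | (y -> z)) -> (z | (z -> x))): 1 > 0.5, so result = 0.5
Checking all 27 assignments confirms none give a value below 0.50.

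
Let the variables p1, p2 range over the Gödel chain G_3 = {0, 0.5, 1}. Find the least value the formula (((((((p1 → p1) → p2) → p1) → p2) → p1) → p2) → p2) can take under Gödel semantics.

The minimum is attained at p1 = 0, p2 = 0.5:
  (p1 → p1): 0 ≤ 0, so result = 1
  ((p1 → p1) → p2): 1 > 0.5, so result = 0.5
  (((p1 → p1) → p2) → p1): 0.5 > 0, so result = 0
  ((((p1 → p1) → p2) → p1) → p2): 0 ≤ 0.5, so result = 1
  (((((p1 → p1) → p2) → p1) → p2) → p1): 1 > 0, so result = 0
  ((((((p1 → p1) → p2) → p1) → p2) → p1) → p2): 0 ≤ 0.5, so result = 1
  (((((((p1 → p1) → p2) → p1) → p2) → p1) → p2) → p2): 1 > 0.5, so result = 0.5
Checking all 9 assignments confirms none give a value below 0.50.

0.50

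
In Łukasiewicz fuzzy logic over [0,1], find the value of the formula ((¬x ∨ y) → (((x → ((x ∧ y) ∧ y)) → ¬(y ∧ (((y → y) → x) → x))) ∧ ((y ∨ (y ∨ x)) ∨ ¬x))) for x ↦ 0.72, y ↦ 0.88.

0.24

¬x: Łukasiewicz ¬ gives 1 − 0.72 = 0.28
(¬x ∨ y) = max(0.28, 0.88) = 0.88
(x ∧ y) = min(0.72, 0.88) = 0.72
((x ∧ y) ∧ y) = min(0.72, 0.88) = 0.72
(x → ((x ∧ y) ∧ y)): min(1, 1 − 0.72 + 0.72) = 1
(y → y): min(1, 1 − 0.88 + 0.88) = 1
((y → y) → x): min(1, 1 − 1 + 0.72) = 0.72
(((y → y) → x) → x): min(1, 1 − 0.72 + 0.72) = 1
(y ∧ (((y → y) → x) → x)) = min(0.88, 1) = 0.88
¬(y ∧ (((y → y) → x) → x)): Łukasiewicz ¬ gives 1 − 0.88 = 0.12
((x → ((x ∧ y) ∧ y)) → ¬(y ∧ (((y → y) → x) → x))): min(1, 1 − 1 + 0.12) = 0.12
(y ∨ x) = max(0.88, 0.72) = 0.88
(y ∨ (y ∨ x)) = max(0.88, 0.88) = 0.88
¬x: Łukasiewicz ¬ gives 1 − 0.72 = 0.28
((y ∨ (y ∨ x)) ∨ ¬x) = max(0.88, 0.28) = 0.88
(((x → ((x ∧ y) ∧ y)) → ¬(y ∧ (((y → y) → x) → x))) ∧ ((y ∨ (y ∨ x)) ∨ ¬x)) = min(0.12, 0.88) = 0.12
((¬x ∨ y) → (((x → ((x ∧ y) ∧ y)) → ¬(y ∧ (((y → y) → x) → x))) ∧ ((y ∨ (y ∨ x)) ∨ ¬x))): min(1, 1 − 0.88 + 0.12) = 0.24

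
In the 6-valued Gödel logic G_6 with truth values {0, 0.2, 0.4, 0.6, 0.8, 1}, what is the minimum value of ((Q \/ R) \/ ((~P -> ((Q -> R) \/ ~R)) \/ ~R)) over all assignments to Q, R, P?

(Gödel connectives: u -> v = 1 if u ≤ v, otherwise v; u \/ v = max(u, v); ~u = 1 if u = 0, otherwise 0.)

0.40

The minimum is attained at Q = 0.4, R = 0.2, P = 0:
  (Q \/ R) = max(0.4, 0.2) = 0.4
  ~P: Gödel ¬ of 0 = 1 (operand is 0)
  (Q -> R): 0.4 > 0.2, so result = 0.2
  ~R: Gödel ¬ of 0.2 = 0 (operand ≠ 0)
  ((Q -> R) \/ ~R) = max(0.2, 0) = 0.2
  (~P -> ((Q -> R) \/ ~R)): 1 > 0.2, so result = 0.2
  ~R: Gödel ¬ of 0.2 = 0 (operand ≠ 0)
  ((~P -> ((Q -> R) \/ ~R)) \/ ~R) = max(0.2, 0) = 0.2
  ((Q \/ R) \/ ((~P -> ((Q -> R) \/ ~R)) \/ ~R)) = max(0.4, 0.2) = 0.4
Checking all 216 assignments confirms none give a value below 0.40.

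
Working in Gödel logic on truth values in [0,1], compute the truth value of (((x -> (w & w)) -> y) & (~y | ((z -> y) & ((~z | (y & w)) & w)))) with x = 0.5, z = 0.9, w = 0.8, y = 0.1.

(w & w) = min(0.8, 0.8) = 0.8
(x -> (w & w)): 0.5 ≤ 0.8, so result = 1
((x -> (w & w)) -> y): 1 > 0.1, so result = 0.1
~y: Gödel ¬ of 0.1 = 0 (operand ≠ 0)
(z -> y): 0.9 > 0.1, so result = 0.1
~z: Gödel ¬ of 0.9 = 0 (operand ≠ 0)
(y & w) = min(0.1, 0.8) = 0.1
(~z | (y & w)) = max(0, 0.1) = 0.1
((~z | (y & w)) & w) = min(0.1, 0.8) = 0.1
((z -> y) & ((~z | (y & w)) & w)) = min(0.1, 0.1) = 0.1
(~y | ((z -> y) & ((~z | (y & w)) & w))) = max(0, 0.1) = 0.1
(((x -> (w & w)) -> y) & (~y | ((z -> y) & ((~z | (y & w)) & w)))) = min(0.1, 0.1) = 0.1

0.10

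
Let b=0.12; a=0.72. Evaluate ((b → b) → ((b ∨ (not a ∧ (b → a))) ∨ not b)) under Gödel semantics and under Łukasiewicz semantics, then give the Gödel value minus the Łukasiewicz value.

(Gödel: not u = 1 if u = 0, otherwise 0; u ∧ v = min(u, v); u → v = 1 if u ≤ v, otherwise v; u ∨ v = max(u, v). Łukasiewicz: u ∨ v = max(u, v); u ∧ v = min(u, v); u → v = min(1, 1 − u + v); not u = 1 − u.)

Gödel evaluation:
  (b → b): 0.12 ≤ 0.12, so result = 1
  not a: Gödel ¬ of 0.72 = 0 (operand ≠ 0)
  (b → a): 0.12 ≤ 0.72, so result = 1
  (not a ∧ (b → a)) = min(0, 1) = 0
  (b ∨ (not a ∧ (b → a))) = max(0.12, 0) = 0.12
  not b: Gödel ¬ of 0.12 = 0 (operand ≠ 0)
  ((b ∨ (not a ∧ (b → a))) ∨ not b) = max(0.12, 0) = 0.12
  ((b → b) → ((b ∨ (not a ∧ (b → a))) ∨ not b)): 1 > 0.12, so result = 0.12
  Gödel value = 0.12
Łukasiewicz evaluation:
  (b → b): min(1, 1 − 0.12 + 0.12) = 1
  not a: Łukasiewicz ¬ gives 1 − 0.72 = 0.28
  (b → a): min(1, 1 − 0.12 + 0.72) = 1
  (not a ∧ (b → a)) = min(0.28, 1) = 0.28
  (b ∨ (not a ∧ (b → a))) = max(0.12, 0.28) = 0.28
  not b: Łukasiewicz ¬ gives 1 − 0.12 = 0.88
  ((b ∨ (not a ∧ (b → a))) ∨ not b) = max(0.28, 0.88) = 0.88
  ((b → b) → ((b ∨ (not a ∧ (b → a))) ∨ not b)): min(1, 1 − 1 + 0.88) = 0.88
  Łukasiewicz value = 0.88
Difference: 0.12 − 0.88 = -0.76

-0.76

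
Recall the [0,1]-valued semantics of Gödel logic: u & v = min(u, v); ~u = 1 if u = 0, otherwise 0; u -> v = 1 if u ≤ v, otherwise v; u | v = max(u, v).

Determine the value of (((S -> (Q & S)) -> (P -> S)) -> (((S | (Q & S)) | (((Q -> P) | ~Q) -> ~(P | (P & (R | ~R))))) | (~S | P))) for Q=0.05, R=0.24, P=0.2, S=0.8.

0.80

(Q & S) = min(0.05, 0.8) = 0.05
(S -> (Q & S)): 0.8 > 0.05, so result = 0.05
(P -> S): 0.2 ≤ 0.8, so result = 1
((S -> (Q & S)) -> (P -> S)): 0.05 ≤ 1, so result = 1
(Q & S) = min(0.05, 0.8) = 0.05
(S | (Q & S)) = max(0.8, 0.05) = 0.8
(Q -> P): 0.05 ≤ 0.2, so result = 1
~Q: Gödel ¬ of 0.05 = 0 (operand ≠ 0)
((Q -> P) | ~Q) = max(1, 0) = 1
~R: Gödel ¬ of 0.24 = 0 (operand ≠ 0)
(R | ~R) = max(0.24, 0) = 0.24
(P & (R | ~R)) = min(0.2, 0.24) = 0.2
(P | (P & (R | ~R))) = max(0.2, 0.2) = 0.2
~(P | (P & (R | ~R))): Gödel ¬ of 0.2 = 0 (operand ≠ 0)
(((Q -> P) | ~Q) -> ~(P | (P & (R | ~R)))): 1 > 0, so result = 0
((S | (Q & S)) | (((Q -> P) | ~Q) -> ~(P | (P & (R | ~R))))) = max(0.8, 0) = 0.8
~S: Gödel ¬ of 0.8 = 0 (operand ≠ 0)
(~S | P) = max(0, 0.2) = 0.2
(((S | (Q & S)) | (((Q -> P) | ~Q) -> ~(P | (P & (R | ~R))))) | (~S | P)) = max(0.8, 0.2) = 0.8
(((S -> (Q & S)) -> (P -> S)) -> (((S | (Q & S)) | (((Q -> P) | ~Q) -> ~(P | (P & (R | ~R))))) | (~S | P))): 1 > 0.8, so result = 0.8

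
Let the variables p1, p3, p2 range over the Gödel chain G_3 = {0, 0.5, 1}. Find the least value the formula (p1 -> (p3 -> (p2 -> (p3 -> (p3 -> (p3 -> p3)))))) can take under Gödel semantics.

Every assignment gives 1. For instance at p1 = 0, p3 = 0, p2 = 0:
  (p3 -> p3): 0 ≤ 0, so result = 1
  (p3 -> (p3 -> p3)): 0 ≤ 1, so result = 1
  (p3 -> (p3 -> (p3 -> p3))): 0 ≤ 1, so result = 1
  (p2 -> (p3 -> (p3 -> (p3 -> p3)))): 0 ≤ 1, so result = 1
  (p3 -> (p2 -> (p3 -> (p3 -> (p3 -> p3))))): 0 ≤ 1, so result = 1
  (p1 -> (p3 -> (p2 -> (p3 -> (p3 -> (p3 -> p3)))))): 0 ≤ 1, so result = 1
All 27 assignments give value 1 — the formula is a G_3-tautology.

1.00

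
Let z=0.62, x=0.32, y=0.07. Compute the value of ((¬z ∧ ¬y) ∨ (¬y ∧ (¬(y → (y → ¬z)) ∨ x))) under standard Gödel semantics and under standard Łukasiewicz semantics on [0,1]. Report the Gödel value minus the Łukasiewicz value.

-0.38

Gödel evaluation:
  ¬z: Gödel ¬ of 0.62 = 0 (operand ≠ 0)
  ¬y: Gödel ¬ of 0.07 = 0 (operand ≠ 0)
  (¬z ∧ ¬y) = min(0, 0) = 0
  ¬y: Gödel ¬ of 0.07 = 0 (operand ≠ 0)
  ¬z: Gödel ¬ of 0.62 = 0 (operand ≠ 0)
  (y → ¬z): 0.07 > 0, so result = 0
  (y → (y → ¬z)): 0.07 > 0, so result = 0
  ¬(y → (y → ¬z)): Gödel ¬ of 0 = 1 (operand is 0)
  (¬(y → (y → ¬z)) ∨ x) = max(1, 0.32) = 1
  (¬y ∧ (¬(y → (y → ¬z)) ∨ x)) = min(0, 1) = 0
  ((¬z ∧ ¬y) ∨ (¬y ∧ (¬(y → (y → ¬z)) ∨ x))) = max(0, 0) = 0
  Gödel value = 0
Łukasiewicz evaluation:
  ¬z: Łukasiewicz ¬ gives 1 − 0.62 = 0.38
  ¬y: Łukasiewicz ¬ gives 1 − 0.07 = 0.93
  (¬z ∧ ¬y) = min(0.38, 0.93) = 0.38
  ¬y: Łukasiewicz ¬ gives 1 − 0.07 = 0.93
  ¬z: Łukasiewicz ¬ gives 1 − 0.62 = 0.38
  (y → ¬z): min(1, 1 − 0.07 + 0.38) = 1
  (y → (y → ¬z)): min(1, 1 − 0.07 + 1) = 1
  ¬(y → (y → ¬z)): Łukasiewicz ¬ gives 1 − 1 = 0
  (¬(y → (y → ¬z)) ∨ x) = max(0, 0.32) = 0.32
  (¬y ∧ (¬(y → (y → ¬z)) ∨ x)) = min(0.93, 0.32) = 0.32
  ((¬z ∧ ¬y) ∨ (¬y ∧ (¬(y → (y → ¬z)) ∨ x))) = max(0.38, 0.32) = 0.38
  Łukasiewicz value = 0.38
Difference: 0 − 0.38 = -0.38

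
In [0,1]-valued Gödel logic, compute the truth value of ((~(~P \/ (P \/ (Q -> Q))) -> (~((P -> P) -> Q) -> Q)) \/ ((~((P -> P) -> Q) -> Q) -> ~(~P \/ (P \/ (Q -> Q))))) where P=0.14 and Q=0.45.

1.00

~P: Gödel ¬ of 0.14 = 0 (operand ≠ 0)
(Q -> Q): 0.45 ≤ 0.45, so result = 1
(P \/ (Q -> Q)) = max(0.14, 1) = 1
(~P \/ (P \/ (Q -> Q))) = max(0, 1) = 1
~(~P \/ (P \/ (Q -> Q))): Gödel ¬ of 1 = 0 (operand ≠ 0)
(P -> P): 0.14 ≤ 0.14, so result = 1
((P -> P) -> Q): 1 > 0.45, so result = 0.45
~((P -> P) -> Q): Gödel ¬ of 0.45 = 0 (operand ≠ 0)
(~((P -> P) -> Q) -> Q): 0 ≤ 0.45, so result = 1
(~(~P \/ (P \/ (Q -> Q))) -> (~((P -> P) -> Q) -> Q)): 0 ≤ 1, so result = 1
(P -> P): 0.14 ≤ 0.14, so result = 1
((P -> P) -> Q): 1 > 0.45, so result = 0.45
~((P -> P) -> Q): Gödel ¬ of 0.45 = 0 (operand ≠ 0)
(~((P -> P) -> Q) -> Q): 0 ≤ 0.45, so result = 1
~P: Gödel ¬ of 0.14 = 0 (operand ≠ 0)
(Q -> Q): 0.45 ≤ 0.45, so result = 1
(P \/ (Q -> Q)) = max(0.14, 1) = 1
(~P \/ (P \/ (Q -> Q))) = max(0, 1) = 1
~(~P \/ (P \/ (Q -> Q))): Gödel ¬ of 1 = 0 (operand ≠ 0)
((~((P -> P) -> Q) -> Q) -> ~(~P \/ (P \/ (Q -> Q)))): 1 > 0, so result = 0
((~(~P \/ (P \/ (Q -> Q))) -> (~((P -> P) -> Q) -> Q)) \/ ((~((P -> P) -> Q) -> Q) -> ~(~P \/ (P \/ (Q -> Q))))) = max(1, 0) = 1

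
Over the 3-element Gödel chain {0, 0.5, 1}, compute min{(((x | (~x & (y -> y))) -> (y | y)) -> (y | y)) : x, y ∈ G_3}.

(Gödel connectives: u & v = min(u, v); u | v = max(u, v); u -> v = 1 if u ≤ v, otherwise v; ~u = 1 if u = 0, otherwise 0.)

0.50

The minimum is attained at x = 0.5, y = 0.5:
  ~x: Gödel ¬ of 0.5 = 0 (operand ≠ 0)
  (y -> y): 0.5 ≤ 0.5, so result = 1
  (~x & (y -> y)) = min(0, 1) = 0
  (x | (~x & (y -> y))) = max(0.5, 0) = 0.5
  (y | y) = max(0.5, 0.5) = 0.5
  ((x | (~x & (y -> y))) -> (y | y)): 0.5 ≤ 0.5, so result = 1
  (y | y) = max(0.5, 0.5) = 0.5
  (((x | (~x & (y -> y))) -> (y | y)) -> (y | y)): 1 > 0.5, so result = 0.5
Checking all 9 assignments confirms none give a value below 0.50.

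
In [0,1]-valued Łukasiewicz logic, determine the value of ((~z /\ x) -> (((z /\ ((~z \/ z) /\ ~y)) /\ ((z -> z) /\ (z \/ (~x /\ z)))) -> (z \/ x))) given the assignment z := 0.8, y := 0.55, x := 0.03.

~z: Łukasiewicz ¬ gives 1 − 0.8 = 0.2
(~z /\ x) = min(0.2, 0.03) = 0.03
~z: Łukasiewicz ¬ gives 1 − 0.8 = 0.2
(~z \/ z) = max(0.2, 0.8) = 0.8
~y: Łukasiewicz ¬ gives 1 − 0.55 = 0.45
((~z \/ z) /\ ~y) = min(0.8, 0.45) = 0.45
(z /\ ((~z \/ z) /\ ~y)) = min(0.8, 0.45) = 0.45
(z -> z): min(1, 1 − 0.8 + 0.8) = 1
~x: Łukasiewicz ¬ gives 1 − 0.03 = 0.97
(~x /\ z) = min(0.97, 0.8) = 0.8
(z \/ (~x /\ z)) = max(0.8, 0.8) = 0.8
((z -> z) /\ (z \/ (~x /\ z))) = min(1, 0.8) = 0.8
((z /\ ((~z \/ z) /\ ~y)) /\ ((z -> z) /\ (z \/ (~x /\ z)))) = min(0.45, 0.8) = 0.45
(z \/ x) = max(0.8, 0.03) = 0.8
(((z /\ ((~z \/ z) /\ ~y)) /\ ((z -> z) /\ (z \/ (~x /\ z)))) -> (z \/ x)): min(1, 1 − 0.45 + 0.8) = 1
((~z /\ x) -> (((z /\ ((~z \/ z) /\ ~y)) /\ ((z -> z) /\ (z \/ (~x /\ z)))) -> (z \/ x))): min(1, 1 − 0.03 + 1) = 1

1.00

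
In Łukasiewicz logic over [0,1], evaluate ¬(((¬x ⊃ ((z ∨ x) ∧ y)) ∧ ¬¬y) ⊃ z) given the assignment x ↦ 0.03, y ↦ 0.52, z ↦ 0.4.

0.03

¬x: Łukasiewicz ¬ gives 1 − 0.03 = 0.97
(z ∨ x) = max(0.4, 0.03) = 0.4
((z ∨ x) ∧ y) = min(0.4, 0.52) = 0.4
(¬x ⊃ ((z ∨ x) ∧ y)): min(1, 1 − 0.97 + 0.4) = 0.43
¬y: Łukasiewicz ¬ gives 1 − 0.52 = 0.48
¬¬y: Łukasiewicz ¬ gives 1 − 0.48 = 0.52
((¬x ⊃ ((z ∨ x) ∧ y)) ∧ ¬¬y) = min(0.43, 0.52) = 0.43
(((¬x ⊃ ((z ∨ x) ∧ y)) ∧ ¬¬y) ⊃ z): min(1, 1 − 0.43 + 0.4) = 0.97
¬(((¬x ⊃ ((z ∨ x) ∧ y)) ∧ ¬¬y) ⊃ z): Łukasiewicz ¬ gives 1 − 0.97 = 0.03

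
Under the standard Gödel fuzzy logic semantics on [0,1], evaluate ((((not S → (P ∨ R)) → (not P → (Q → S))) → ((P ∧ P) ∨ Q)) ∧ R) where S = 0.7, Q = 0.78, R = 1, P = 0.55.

0.78

not S: Gödel ¬ of 0.7 = 0 (operand ≠ 0)
(P ∨ R) = max(0.55, 1) = 1
(not S → (P ∨ R)): 0 ≤ 1, so result = 1
not P: Gödel ¬ of 0.55 = 0 (operand ≠ 0)
(Q → S): 0.78 > 0.7, so result = 0.7
(not P → (Q → S)): 0 ≤ 0.7, so result = 1
((not S → (P ∨ R)) → (not P → (Q → S))): 1 ≤ 1, so result = 1
(P ∧ P) = min(0.55, 0.55) = 0.55
((P ∧ P) ∨ Q) = max(0.55, 0.78) = 0.78
(((not S → (P ∨ R)) → (not P → (Q → S))) → ((P ∧ P) ∨ Q)): 1 > 0.78, so result = 0.78
((((not S → (P ∨ R)) → (not P → (Q → S))) → ((P ∧ P) ∨ Q)) ∧ R) = min(0.78, 1) = 0.78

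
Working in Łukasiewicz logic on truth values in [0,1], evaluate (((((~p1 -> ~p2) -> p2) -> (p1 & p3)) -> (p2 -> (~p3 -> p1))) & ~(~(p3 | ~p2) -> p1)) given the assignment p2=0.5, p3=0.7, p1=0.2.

0.10

~p1: Łukasiewicz ¬ gives 1 − 0.2 = 0.8
~p2: Łukasiewicz ¬ gives 1 − 0.5 = 0.5
(~p1 -> ~p2): min(1, 1 − 0.8 + 0.5) = 0.7
((~p1 -> ~p2) -> p2): min(1, 1 − 0.7 + 0.5) = 0.8
(p1 & p3) = min(0.2, 0.7) = 0.2
(((~p1 -> ~p2) -> p2) -> (p1 & p3)): min(1, 1 − 0.8 + 0.2) = 0.4
~p3: Łukasiewicz ¬ gives 1 − 0.7 = 0.3
(~p3 -> p1): min(1, 1 − 0.3 + 0.2) = 0.9
(p2 -> (~p3 -> p1)): min(1, 1 − 0.5 + 0.9) = 1
((((~p1 -> ~p2) -> p2) -> (p1 & p3)) -> (p2 -> (~p3 -> p1))): min(1, 1 − 0.4 + 1) = 1
~p2: Łukasiewicz ¬ gives 1 − 0.5 = 0.5
(p3 | ~p2) = max(0.7, 0.5) = 0.7
~(p3 | ~p2): Łukasiewicz ¬ gives 1 − 0.7 = 0.3
(~(p3 | ~p2) -> p1): min(1, 1 − 0.3 + 0.2) = 0.9
~(~(p3 | ~p2) -> p1): Łukasiewicz ¬ gives 1 − 0.9 = 0.1
(((((~p1 -> ~p2) -> p2) -> (p1 & p3)) -> (p2 -> (~p3 -> p1))) & ~(~(p3 | ~p2) -> p1)) = min(1, 0.1) = 0.1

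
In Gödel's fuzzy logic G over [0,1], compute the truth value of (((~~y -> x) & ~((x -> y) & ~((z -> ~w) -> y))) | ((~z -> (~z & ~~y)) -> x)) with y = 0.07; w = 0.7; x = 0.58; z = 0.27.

~y: Gödel ¬ of 0.07 = 0 (operand ≠ 0)
~~y: Gödel ¬ of 0 = 1 (operand is 0)
(~~y -> x): 1 > 0.58, so result = 0.58
(x -> y): 0.58 > 0.07, so result = 0.07
~w: Gödel ¬ of 0.7 = 0 (operand ≠ 0)
(z -> ~w): 0.27 > 0, so result = 0
((z -> ~w) -> y): 0 ≤ 0.07, so result = 1
~((z -> ~w) -> y): Gödel ¬ of 1 = 0 (operand ≠ 0)
((x -> y) & ~((z -> ~w) -> y)) = min(0.07, 0) = 0
~((x -> y) & ~((z -> ~w) -> y)): Gödel ¬ of 0 = 1 (operand is 0)
((~~y -> x) & ~((x -> y) & ~((z -> ~w) -> y))) = min(0.58, 1) = 0.58
~z: Gödel ¬ of 0.27 = 0 (operand ≠ 0)
~z: Gödel ¬ of 0.27 = 0 (operand ≠ 0)
~y: Gödel ¬ of 0.07 = 0 (operand ≠ 0)
~~y: Gödel ¬ of 0 = 1 (operand is 0)
(~z & ~~y) = min(0, 1) = 0
(~z -> (~z & ~~y)): 0 ≤ 0, so result = 1
((~z -> (~z & ~~y)) -> x): 1 > 0.58, so result = 0.58
(((~~y -> x) & ~((x -> y) & ~((z -> ~w) -> y))) | ((~z -> (~z & ~~y)) -> x)) = max(0.58, 0.58) = 0.58

0.58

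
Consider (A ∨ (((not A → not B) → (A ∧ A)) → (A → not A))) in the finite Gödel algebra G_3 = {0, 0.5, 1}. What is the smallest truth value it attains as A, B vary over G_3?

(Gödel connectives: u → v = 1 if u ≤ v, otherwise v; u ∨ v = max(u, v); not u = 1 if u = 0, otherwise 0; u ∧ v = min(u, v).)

The minimum is attained at A = 0.5, B = 0:
  not A: Gödel ¬ of 0.5 = 0 (operand ≠ 0)
  not B: Gödel ¬ of 0 = 1 (operand is 0)
  (not A → not B): 0 ≤ 1, so result = 1
  (A ∧ A) = min(0.5, 0.5) = 0.5
  ((not A → not B) → (A ∧ A)): 1 > 0.5, so result = 0.5
  not A: Gödel ¬ of 0.5 = 0 (operand ≠ 0)
  (A → not A): 0.5 > 0, so result = 0
  (((not A → not B) → (A ∧ A)) → (A → not A)): 0.5 > 0, so result = 0
  (A ∨ (((not A → not B) → (A ∧ A)) → (A → not A))) = max(0.5, 0) = 0.5
Checking all 9 assignments confirms none give a value below 0.50.

0.50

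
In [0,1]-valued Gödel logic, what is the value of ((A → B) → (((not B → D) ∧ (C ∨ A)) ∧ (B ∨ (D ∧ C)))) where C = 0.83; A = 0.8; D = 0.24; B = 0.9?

0.83

(A → B): 0.8 ≤ 0.9, so result = 1
not B: Gödel ¬ of 0.9 = 0 (operand ≠ 0)
(not B → D): 0 ≤ 0.24, so result = 1
(C ∨ A) = max(0.83, 0.8) = 0.83
((not B → D) ∧ (C ∨ A)) = min(1, 0.83) = 0.83
(D ∧ C) = min(0.24, 0.83) = 0.24
(B ∨ (D ∧ C)) = max(0.9, 0.24) = 0.9
(((not B → D) ∧ (C ∨ A)) ∧ (B ∨ (D ∧ C))) = min(0.83, 0.9) = 0.83
((A → B) → (((not B → D) ∧ (C ∨ A)) ∧ (B ∨ (D ∧ C)))): 1 > 0.83, so result = 0.83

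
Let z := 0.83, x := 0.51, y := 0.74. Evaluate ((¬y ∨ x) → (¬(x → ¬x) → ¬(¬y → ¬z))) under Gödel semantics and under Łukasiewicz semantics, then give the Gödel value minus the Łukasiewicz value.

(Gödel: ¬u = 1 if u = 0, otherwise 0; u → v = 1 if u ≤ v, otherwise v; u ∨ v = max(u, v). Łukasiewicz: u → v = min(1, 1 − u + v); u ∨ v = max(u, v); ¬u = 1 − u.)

Gödel evaluation:
  ¬y: Gödel ¬ of 0.74 = 0 (operand ≠ 0)
  (¬y ∨ x) = max(0, 0.51) = 0.51
  ¬x: Gödel ¬ of 0.51 = 0 (operand ≠ 0)
  (x → ¬x): 0.51 > 0, so result = 0
  ¬(x → ¬x): Gödel ¬ of 0 = 1 (operand is 0)
  ¬y: Gödel ¬ of 0.74 = 0 (operand ≠ 0)
  ¬z: Gödel ¬ of 0.83 = 0 (operand ≠ 0)
  (¬y → ¬z): 0 ≤ 0, so result = 1
  ¬(¬y → ¬z): Gödel ¬ of 1 = 0 (operand ≠ 0)
  (¬(x → ¬x) → ¬(¬y → ¬z)): 1 > 0, so result = 0
  ((¬y ∨ x) → (¬(x → ¬x) → ¬(¬y → ¬z))): 0.51 > 0, so result = 0
  Gödel value = 0
Łukasiewicz evaluation:
  ¬y: Łukasiewicz ¬ gives 1 − 0.74 = 0.26
  (¬y ∨ x) = max(0.26, 0.51) = 0.51
  ¬x: Łukasiewicz ¬ gives 1 − 0.51 = 0.49
  (x → ¬x): min(1, 1 − 0.51 + 0.49) = 0.98
  ¬(x → ¬x): Łukasiewicz ¬ gives 1 − 0.98 = 0.02
  ¬y: Łukasiewicz ¬ gives 1 − 0.74 = 0.26
  ¬z: Łukasiewicz ¬ gives 1 − 0.83 = 0.17
  (¬y → ¬z): min(1, 1 − 0.26 + 0.17) = 0.91
  ¬(¬y → ¬z): Łukasiewicz ¬ gives 1 − 0.91 = 0.09
  (¬(x → ¬x) → ¬(¬y → ¬z)): min(1, 1 − 0.02 + 0.09) = 1
  ((¬y ∨ x) → (¬(x → ¬x) → ¬(¬y → ¬z))): min(1, 1 − 0.51 + 1) = 1
  Łukasiewicz value = 1
Difference: 0 − 1 = -1.00

-1.00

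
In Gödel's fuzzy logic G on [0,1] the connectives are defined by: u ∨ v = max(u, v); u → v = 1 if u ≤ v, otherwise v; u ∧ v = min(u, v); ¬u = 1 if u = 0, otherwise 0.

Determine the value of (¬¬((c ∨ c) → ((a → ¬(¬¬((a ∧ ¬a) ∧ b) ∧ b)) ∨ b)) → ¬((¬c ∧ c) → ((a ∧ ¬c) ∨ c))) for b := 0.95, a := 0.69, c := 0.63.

(c ∨ c) = max(0.63, 0.63) = 0.63
¬a: Gödel ¬ of 0.69 = 0 (operand ≠ 0)
(a ∧ ¬a) = min(0.69, 0) = 0
((a ∧ ¬a) ∧ b) = min(0, 0.95) = 0
¬((a ∧ ¬a) ∧ b): Gödel ¬ of 0 = 1 (operand is 0)
¬¬((a ∧ ¬a) ∧ b): Gödel ¬ of 1 = 0 (operand ≠ 0)
(¬¬((a ∧ ¬a) ∧ b) ∧ b) = min(0, 0.95) = 0
¬(¬¬((a ∧ ¬a) ∧ b) ∧ b): Gödel ¬ of 0 = 1 (operand is 0)
(a → ¬(¬¬((a ∧ ¬a) ∧ b) ∧ b)): 0.69 ≤ 1, so result = 1
((a → ¬(¬¬((a ∧ ¬a) ∧ b) ∧ b)) ∨ b) = max(1, 0.95) = 1
((c ∨ c) → ((a → ¬(¬¬((a ∧ ¬a) ∧ b) ∧ b)) ∨ b)): 0.63 ≤ 1, so result = 1
¬((c ∨ c) → ((a → ¬(¬¬((a ∧ ¬a) ∧ b) ∧ b)) ∨ b)): Gödel ¬ of 1 = 0 (operand ≠ 0)
¬¬((c ∨ c) → ((a → ¬(¬¬((a ∧ ¬a) ∧ b) ∧ b)) ∨ b)): Gödel ¬ of 0 = 1 (operand is 0)
¬c: Gödel ¬ of 0.63 = 0 (operand ≠ 0)
(¬c ∧ c) = min(0, 0.63) = 0
¬c: Gödel ¬ of 0.63 = 0 (operand ≠ 0)
(a ∧ ¬c) = min(0.69, 0) = 0
((a ∧ ¬c) ∨ c) = max(0, 0.63) = 0.63
((¬c ∧ c) → ((a ∧ ¬c) ∨ c)): 0 ≤ 0.63, so result = 1
¬((¬c ∧ c) → ((a ∧ ¬c) ∨ c)): Gödel ¬ of 1 = 0 (operand ≠ 0)
(¬¬((c ∨ c) → ((a → ¬(¬¬((a ∧ ¬a) ∧ b) ∧ b)) ∨ b)) → ¬((¬c ∧ c) → ((a ∧ ¬c) ∨ c))): 1 > 0, so result = 0

0.00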